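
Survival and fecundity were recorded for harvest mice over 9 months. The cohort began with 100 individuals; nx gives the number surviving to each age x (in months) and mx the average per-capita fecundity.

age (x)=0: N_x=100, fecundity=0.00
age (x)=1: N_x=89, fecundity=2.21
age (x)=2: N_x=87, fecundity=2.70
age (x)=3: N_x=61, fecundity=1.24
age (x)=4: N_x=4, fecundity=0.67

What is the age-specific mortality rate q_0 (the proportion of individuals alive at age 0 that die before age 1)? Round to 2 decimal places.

lx = nx/n0 = nx/100: 1, 0.89, 0.87, 0.61, 0.04
q_0 = (l_0 − l_1) / l_0 = (1 − 0.89) / 1
     = 0.11 / 1 = 0.11 → 0.11

0.11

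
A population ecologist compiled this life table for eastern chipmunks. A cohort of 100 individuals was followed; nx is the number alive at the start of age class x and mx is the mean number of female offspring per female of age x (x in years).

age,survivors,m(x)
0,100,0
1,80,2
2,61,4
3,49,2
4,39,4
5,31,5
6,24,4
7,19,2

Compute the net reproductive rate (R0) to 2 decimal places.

lx = nx/n0 = nx/100: 1, 0.8, 0.61, 0.49, 0.39, 0.31, 0.24, 0.19
lx·mx by age: 0, 1.6, 2.44, 0.98, 1.56, 1.55, 0.96, 0.38
R0 = Σ lx·mx = 9.47 → 9.47

9.47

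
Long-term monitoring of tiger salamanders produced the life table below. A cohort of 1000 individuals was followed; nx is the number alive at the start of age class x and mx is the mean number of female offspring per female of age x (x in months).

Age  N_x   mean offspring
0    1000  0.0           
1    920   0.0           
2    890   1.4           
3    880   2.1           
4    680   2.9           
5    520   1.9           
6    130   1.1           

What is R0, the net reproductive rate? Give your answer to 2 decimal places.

lx = nx/n0 = nx/1000: 1, 0.92, 0.89, 0.88, 0.68, 0.52, 0.13
lx·mx by age: 0, 0, 1.246, 1.848, 1.972, 0.988, 0.143
R0 = Σ lx·mx = 6.197 → 6.20

6.20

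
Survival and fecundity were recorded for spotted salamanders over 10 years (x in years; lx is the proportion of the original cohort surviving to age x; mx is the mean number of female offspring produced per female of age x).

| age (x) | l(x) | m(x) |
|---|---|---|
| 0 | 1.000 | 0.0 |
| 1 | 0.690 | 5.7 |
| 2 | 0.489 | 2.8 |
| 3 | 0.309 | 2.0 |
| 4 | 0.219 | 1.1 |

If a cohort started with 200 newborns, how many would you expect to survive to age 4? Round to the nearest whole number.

44

Expected survivors = N0 · l_4 = 200 × 0.219 = 43.8 → 44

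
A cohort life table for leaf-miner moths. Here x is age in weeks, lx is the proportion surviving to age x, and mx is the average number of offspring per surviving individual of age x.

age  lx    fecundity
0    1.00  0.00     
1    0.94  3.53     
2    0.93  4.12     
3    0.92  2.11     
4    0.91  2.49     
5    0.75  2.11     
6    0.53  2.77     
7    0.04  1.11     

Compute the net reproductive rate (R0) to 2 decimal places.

14.45

lx·mx by age: 0, 3.3182, 3.8316, 1.9412, 2.2659, 1.5825, 1.4681, 0.0444
R0 = Σ lx·mx = 14.4519 → 14.45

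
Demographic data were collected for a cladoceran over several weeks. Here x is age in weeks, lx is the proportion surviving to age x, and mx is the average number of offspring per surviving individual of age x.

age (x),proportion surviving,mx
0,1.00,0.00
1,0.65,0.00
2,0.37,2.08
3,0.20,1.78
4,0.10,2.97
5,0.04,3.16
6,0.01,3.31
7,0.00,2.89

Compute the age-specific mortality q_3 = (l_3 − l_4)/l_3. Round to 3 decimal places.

0.500

q_3 = (l_3 − l_4) / l_3 = (0.2 − 0.1) / 0.2
     = 0.1 / 0.2 = 0.5 → 0.500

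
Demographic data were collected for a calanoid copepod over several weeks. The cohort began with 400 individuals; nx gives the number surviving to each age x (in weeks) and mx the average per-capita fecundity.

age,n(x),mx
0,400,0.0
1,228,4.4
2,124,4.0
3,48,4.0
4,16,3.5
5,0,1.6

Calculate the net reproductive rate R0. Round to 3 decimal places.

4.368

lx = nx/n0 = nx/400: 1, 0.57, 0.31, 0.12, 0.04, 0
lx·mx by age: 0, 2.508, 1.24, 0.48, 0.14, 0
R0 = Σ lx·mx = 4.368 → 4.368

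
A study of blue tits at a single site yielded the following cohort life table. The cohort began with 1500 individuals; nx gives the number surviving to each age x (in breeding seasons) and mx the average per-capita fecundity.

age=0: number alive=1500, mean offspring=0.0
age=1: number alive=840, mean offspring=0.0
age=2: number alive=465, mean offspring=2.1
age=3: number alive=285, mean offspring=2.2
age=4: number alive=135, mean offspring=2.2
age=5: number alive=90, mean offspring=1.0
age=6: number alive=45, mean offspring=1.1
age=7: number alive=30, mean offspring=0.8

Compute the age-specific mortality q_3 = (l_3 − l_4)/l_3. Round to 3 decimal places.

lx = nx/n0 = nx/1500: 1, 0.56, 0.31, 0.19, 0.09, 0.06, 0.03, 0.02
q_3 = (l_3 − l_4) / l_3 = (0.19 − 0.09) / 0.19
     = 0.1 / 0.19 = 0.526316… → 0.526

0.526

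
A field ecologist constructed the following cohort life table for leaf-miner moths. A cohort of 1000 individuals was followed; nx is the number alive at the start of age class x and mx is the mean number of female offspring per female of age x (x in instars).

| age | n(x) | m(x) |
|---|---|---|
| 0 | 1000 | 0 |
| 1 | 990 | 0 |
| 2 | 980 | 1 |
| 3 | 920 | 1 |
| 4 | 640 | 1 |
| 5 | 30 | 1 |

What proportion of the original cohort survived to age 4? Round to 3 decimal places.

l_4 = n_4/n_0 = 640/1000 = 0.64 → 0.640

0.640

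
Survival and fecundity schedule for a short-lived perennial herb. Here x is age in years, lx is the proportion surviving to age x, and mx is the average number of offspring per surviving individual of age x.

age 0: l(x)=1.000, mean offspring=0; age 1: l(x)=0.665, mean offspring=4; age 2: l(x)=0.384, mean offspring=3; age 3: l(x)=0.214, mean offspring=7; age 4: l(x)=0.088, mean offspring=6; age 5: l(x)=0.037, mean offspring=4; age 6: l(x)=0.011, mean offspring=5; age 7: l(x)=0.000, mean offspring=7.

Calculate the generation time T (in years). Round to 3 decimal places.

2.092

lx·mx: 0, 2.66, 1.152, 1.498, 0.528, 0.148, 0.055, 0 → R0 = 6.041
x·lx·mx: 0, 2.66, 2.304, 4.494, 2.112, 0.74, 0.33, 0 → Σ = 12.64
T = 12.64 / 6.041 = 2.092369… → 2.092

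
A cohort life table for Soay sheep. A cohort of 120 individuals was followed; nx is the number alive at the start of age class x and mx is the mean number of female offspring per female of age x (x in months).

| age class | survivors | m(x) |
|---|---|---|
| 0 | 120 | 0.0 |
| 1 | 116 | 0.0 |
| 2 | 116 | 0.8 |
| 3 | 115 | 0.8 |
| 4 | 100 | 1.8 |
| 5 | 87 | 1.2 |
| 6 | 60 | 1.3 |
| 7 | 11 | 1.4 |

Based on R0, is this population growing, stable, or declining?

lx = nx/n0 = nx/120: 1, 0.96667…, 0.96667…, 0.95833…, 0.83333…, 0.725, 0.5, 0.09167…
R0 = Σ lx·mx = 0 + 0 + 0.773333… + 0.766667… + 1.5… + 0.87 + 0.65 + 0.128333… = 4.688333…
R0 > 1, so the population is growing.

growing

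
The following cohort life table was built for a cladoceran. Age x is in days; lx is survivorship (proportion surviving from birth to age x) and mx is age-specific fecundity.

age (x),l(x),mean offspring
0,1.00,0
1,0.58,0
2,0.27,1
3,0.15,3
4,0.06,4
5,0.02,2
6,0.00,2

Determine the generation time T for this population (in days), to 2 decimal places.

lx·mx: 0, 0, 0.27, 0.45, 0.24, 0.04, 0 → R0 = 1
x·lx·mx: 0, 0, 0.54, 1.35, 0.96, 0.2, 0 → Σ = 3.05
T = 3.05 / 1 = 3.05 → 3.05

3.05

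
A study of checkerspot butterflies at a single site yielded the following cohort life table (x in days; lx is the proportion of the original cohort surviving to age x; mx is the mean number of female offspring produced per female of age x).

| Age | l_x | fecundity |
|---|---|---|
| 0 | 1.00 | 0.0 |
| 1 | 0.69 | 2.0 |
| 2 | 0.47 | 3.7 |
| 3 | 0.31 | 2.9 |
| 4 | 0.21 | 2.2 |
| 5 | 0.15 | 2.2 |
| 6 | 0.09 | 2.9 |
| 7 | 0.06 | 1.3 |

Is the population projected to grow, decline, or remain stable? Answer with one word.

growing

R0 = Σ lx·mx = 0 + 1.38 + 1.739 + 0.899 + 0.462 + 0.33 + 0.261 + 0.078 = 5.149
R0 > 1, so the population is growing.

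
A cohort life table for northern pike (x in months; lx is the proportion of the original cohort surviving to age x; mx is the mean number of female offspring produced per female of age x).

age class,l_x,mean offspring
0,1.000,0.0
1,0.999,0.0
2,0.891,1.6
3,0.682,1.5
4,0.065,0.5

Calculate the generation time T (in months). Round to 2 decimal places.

lx·mx: 0, 0, 1.4256, 1.023, 0.0325 → R0 = 2.4811
x·lx·mx: 0, 0, 2.8512, 3.069, 0.13 → Σ = 6.0502
T = 6.0502 / 2.4811 = 2.438515… → 2.44

2.44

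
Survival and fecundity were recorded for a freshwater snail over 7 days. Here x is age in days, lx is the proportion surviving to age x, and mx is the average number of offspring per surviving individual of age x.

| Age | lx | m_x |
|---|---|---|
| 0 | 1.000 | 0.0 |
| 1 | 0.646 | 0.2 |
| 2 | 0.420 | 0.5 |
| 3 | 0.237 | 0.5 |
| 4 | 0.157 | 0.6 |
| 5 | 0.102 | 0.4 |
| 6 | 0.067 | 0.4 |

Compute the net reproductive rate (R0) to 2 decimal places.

0.62

lx·mx by age: 0, 0.1292, 0.21, 0.1185, 0.0942, 0.0408, 0.0268
R0 = Σ lx·mx = 0.6195 → 0.62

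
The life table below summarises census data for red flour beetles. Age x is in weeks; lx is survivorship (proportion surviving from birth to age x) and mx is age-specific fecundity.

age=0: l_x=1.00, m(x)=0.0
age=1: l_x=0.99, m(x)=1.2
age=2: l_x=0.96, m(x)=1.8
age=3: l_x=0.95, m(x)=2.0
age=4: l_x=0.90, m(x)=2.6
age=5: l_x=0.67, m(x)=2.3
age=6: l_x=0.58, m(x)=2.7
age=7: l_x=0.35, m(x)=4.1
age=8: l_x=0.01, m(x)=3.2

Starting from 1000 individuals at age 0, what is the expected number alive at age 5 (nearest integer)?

Expected survivors = N0 · l_5 = 1000 × 0.67 = 670 → 670

670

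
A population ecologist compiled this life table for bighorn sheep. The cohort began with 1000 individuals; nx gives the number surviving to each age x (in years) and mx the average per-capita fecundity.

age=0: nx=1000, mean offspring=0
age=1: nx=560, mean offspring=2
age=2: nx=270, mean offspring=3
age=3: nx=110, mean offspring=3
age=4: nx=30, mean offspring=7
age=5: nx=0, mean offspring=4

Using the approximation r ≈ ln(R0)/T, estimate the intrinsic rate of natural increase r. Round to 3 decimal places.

0.489

lx = nx/n0 = nx/1000: 1, 0.56, 0.27, 0.11, 0.03, 0
R0 = Σ lx·mx = 0 + 1.12 + 0.81 + 0.33 + 0.21 + 0 = 2.47
Σ x·lx·mx = 4.57; T = 4.57/2.47 = 1.8502…
r ≈ ln(R0)/T = ln(2.47)/1.8502… = 0.48871… → 0.489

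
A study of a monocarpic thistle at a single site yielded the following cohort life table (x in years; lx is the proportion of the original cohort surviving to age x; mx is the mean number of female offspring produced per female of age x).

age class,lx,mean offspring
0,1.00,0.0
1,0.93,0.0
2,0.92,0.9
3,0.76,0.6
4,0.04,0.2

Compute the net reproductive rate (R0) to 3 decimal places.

1.292

lx·mx by age: 0, 0, 0.828, 0.456, 0.008
R0 = Σ lx·mx = 1.292 → 1.292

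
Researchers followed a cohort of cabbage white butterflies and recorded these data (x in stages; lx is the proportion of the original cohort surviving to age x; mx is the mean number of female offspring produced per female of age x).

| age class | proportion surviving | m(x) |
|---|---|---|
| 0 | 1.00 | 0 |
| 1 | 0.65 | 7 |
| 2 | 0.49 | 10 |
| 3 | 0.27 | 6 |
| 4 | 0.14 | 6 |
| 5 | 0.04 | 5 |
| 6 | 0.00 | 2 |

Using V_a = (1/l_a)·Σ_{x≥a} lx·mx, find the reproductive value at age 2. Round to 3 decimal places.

15.429

lx·mx for x ≥ 2: 4.9, 1.62, 0.84, 0.2, 0 → sum = 7.56
V_2 = 7.56 / l_2 = 7.56 / 0.49 = 15.428571… → 15.429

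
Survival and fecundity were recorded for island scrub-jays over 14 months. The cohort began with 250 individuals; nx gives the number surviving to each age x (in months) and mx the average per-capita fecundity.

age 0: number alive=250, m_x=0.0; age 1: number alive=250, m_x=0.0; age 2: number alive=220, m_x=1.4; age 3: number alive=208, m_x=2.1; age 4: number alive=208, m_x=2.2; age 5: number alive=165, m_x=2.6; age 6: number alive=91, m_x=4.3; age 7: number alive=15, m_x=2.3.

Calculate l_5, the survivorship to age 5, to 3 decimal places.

l_5 = n_5/n_0 = 165/250 = 0.66 → 0.660

0.660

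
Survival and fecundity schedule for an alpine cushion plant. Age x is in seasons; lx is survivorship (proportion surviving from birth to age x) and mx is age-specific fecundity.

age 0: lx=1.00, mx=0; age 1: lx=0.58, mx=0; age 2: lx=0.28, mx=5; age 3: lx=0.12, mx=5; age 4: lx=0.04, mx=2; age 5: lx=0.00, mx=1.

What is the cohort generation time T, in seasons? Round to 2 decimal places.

lx·mx: 0, 0, 1.4, 0.6, 0.08, 0 → R0 = 2.08
x·lx·mx: 0, 0, 2.8, 1.8, 0.32, 0 → Σ = 4.92
T = 4.92 / 2.08 = 2.365385… → 2.37

2.37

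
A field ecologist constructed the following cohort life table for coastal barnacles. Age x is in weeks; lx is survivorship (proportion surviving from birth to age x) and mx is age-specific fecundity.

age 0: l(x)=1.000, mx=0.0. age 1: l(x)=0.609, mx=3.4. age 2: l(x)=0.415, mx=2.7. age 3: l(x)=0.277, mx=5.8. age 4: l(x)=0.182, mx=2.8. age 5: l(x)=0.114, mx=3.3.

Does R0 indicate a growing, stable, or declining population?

growing

R0 = Σ lx·mx = 0 + 2.0706 + 1.1205 + 1.6066 + 0.5096 + 0.3762 = 5.6835
R0 > 1, so the population is growing.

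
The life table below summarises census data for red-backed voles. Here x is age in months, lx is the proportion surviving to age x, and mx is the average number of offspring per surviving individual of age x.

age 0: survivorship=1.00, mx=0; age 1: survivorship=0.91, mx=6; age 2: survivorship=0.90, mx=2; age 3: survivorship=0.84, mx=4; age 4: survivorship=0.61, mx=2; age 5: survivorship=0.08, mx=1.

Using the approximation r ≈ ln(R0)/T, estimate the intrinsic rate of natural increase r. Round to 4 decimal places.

R0 = Σ lx·mx = 0 + 5.46 + 1.8 + 3.36 + 1.22 + 0.08 = 11.92
Σ x·lx·mx = 24.42; T = 24.42/11.92 = 2.04866…
r ≈ ln(R0)/T = ln(11.92)/2.04866… = 1.209679… → 1.2097

1.2097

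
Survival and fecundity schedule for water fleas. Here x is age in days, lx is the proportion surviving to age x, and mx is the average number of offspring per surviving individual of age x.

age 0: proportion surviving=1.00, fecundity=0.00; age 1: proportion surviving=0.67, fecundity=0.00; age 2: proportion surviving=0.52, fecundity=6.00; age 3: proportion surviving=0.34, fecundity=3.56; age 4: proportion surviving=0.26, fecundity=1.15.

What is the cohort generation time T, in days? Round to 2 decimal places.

2.39

lx·mx: 0, 0, 3.12, 1.2104, 0.299 → R0 = 4.6294
x·lx·mx: 0, 0, 6.24, 3.6312, 1.196 → Σ = 11.0672
T = 11.0672 / 4.6294 = 2.390634… → 2.39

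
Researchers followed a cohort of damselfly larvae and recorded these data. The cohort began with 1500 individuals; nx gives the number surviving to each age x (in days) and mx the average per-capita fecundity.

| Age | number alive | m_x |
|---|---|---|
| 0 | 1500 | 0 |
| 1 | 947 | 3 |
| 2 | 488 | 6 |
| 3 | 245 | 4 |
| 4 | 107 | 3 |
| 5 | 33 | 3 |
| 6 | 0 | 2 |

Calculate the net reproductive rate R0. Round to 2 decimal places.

4.78

lx = nx/n0 = nx/1500: 1, 0.63133…, 0.32533…, 0.16333…, 0.07133…, 0.022, 0
lx·mx by age: 0, 1.894…, 1.952…, 0.653333…, 0.214…, 0.066, 0
R0 = Σ lx·mx = 4.779333… → 4.78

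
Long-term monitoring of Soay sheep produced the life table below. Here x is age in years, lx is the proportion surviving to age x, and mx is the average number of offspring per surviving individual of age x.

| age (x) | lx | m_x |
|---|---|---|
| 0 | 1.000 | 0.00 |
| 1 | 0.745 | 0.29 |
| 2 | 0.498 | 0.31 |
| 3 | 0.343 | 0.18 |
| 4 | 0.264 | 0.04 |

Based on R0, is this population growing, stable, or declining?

declining

R0 = Σ lx·mx = 0 + 0.21605 + 0.15438 + 0.06174 + 0.01056 = 0.44273
R0 < 1, so the population is declining.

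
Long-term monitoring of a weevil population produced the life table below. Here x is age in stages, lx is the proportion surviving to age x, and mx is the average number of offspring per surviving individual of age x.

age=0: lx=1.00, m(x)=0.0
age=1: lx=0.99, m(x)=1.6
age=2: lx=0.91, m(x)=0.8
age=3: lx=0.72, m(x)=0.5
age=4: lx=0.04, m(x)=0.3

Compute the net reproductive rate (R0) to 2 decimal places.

lx·mx by age: 0, 1.584, 0.728, 0.36, 0.012
R0 = Σ lx·mx = 2.684 → 2.68

2.68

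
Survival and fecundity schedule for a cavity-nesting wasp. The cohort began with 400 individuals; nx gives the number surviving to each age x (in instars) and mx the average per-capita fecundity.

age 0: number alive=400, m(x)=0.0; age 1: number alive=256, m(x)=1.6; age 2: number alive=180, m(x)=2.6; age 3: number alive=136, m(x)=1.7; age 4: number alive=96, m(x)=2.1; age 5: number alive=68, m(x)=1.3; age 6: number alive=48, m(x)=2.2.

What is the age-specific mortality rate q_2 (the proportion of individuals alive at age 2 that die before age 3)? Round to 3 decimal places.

0.244

lx = nx/n0 = nx/400: 1, 0.64, 0.45, 0.34, 0.24, 0.17, 0.12
q_2 = (l_2 − l_3) / l_2 = (0.45 − 0.34) / 0.45
     = 0.11 / 0.45 = 0.244444… → 0.244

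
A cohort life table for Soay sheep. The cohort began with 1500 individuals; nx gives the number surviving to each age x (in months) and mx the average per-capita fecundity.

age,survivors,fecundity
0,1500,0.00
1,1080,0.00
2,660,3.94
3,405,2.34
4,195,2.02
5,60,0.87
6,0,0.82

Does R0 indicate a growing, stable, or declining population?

growing

lx = nx/n0 = nx/1500: 1, 0.72, 0.44, 0.27, 0.13, 0.04, 0
R0 = Σ lx·mx = 0 + 0 + 1.7336 + 0.6318 + 0.2626 + 0.0348 + 0 = 2.6628
R0 > 1, so the population is growing.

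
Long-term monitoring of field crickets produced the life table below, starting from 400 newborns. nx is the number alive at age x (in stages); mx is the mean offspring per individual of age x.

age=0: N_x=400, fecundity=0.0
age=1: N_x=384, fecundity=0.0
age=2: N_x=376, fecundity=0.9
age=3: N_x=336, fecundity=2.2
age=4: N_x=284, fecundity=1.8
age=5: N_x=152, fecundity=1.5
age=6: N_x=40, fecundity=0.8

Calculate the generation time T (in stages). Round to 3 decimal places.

lx = nx/n0 = nx/400: 1, 0.96, 0.94, 0.84, 0.71, 0.38, 0.1
lx·mx: 0, 0, 0.846, 1.848, 1.278, 0.57, 0.08 → R0 = 4.622
x·lx·mx: 0, 0, 1.692, 5.544, 5.112, 2.85, 0.48 → Σ = 15.678
T = 15.678 / 4.622 = 3.392038… → 3.392

3.392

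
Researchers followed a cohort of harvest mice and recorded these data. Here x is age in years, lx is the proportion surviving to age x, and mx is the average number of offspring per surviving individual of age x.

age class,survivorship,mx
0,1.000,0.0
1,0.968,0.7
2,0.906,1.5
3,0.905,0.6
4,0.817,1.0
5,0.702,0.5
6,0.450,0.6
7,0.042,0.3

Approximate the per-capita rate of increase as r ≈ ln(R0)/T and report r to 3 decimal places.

R0 = Σ lx·mx = 0 + 0.6776 + 1.359 + 0.543 + 0.817 + 0.351 + 0.27 + 0.0126 = 4.0302
Σ x·lx·mx = 11.7558; T = 11.7558/4.0302 = 2.91693…
r ≈ ln(R0)/T = ln(4.0302)/2.91693… = 0.47784… → 0.478

0.478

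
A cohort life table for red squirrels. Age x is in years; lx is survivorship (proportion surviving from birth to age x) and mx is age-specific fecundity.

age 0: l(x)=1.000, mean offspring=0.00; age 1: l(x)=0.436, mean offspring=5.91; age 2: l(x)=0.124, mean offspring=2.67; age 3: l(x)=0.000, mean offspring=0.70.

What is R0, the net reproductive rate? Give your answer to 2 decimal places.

lx·mx by age: 0, 2.57676, 0.33108, 0
R0 = Σ lx·mx = 2.90784 → 2.91

2.91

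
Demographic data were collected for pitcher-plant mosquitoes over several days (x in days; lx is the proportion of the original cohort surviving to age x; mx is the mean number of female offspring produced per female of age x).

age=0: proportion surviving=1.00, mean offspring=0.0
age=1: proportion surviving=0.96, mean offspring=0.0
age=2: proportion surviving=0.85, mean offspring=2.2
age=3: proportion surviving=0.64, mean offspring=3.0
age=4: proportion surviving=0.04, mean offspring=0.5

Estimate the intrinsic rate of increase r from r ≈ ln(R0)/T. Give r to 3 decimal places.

R0 = Σ lx·mx = 0 + 0 + 1.87 + 1.92 + 0.02 = 3.81
Σ x·lx·mx = 9.58; T = 9.58/3.81 = 2.51444…
r ≈ ln(R0)/T = ln(3.81)/2.51444… = 0.53198… → 0.532

0.532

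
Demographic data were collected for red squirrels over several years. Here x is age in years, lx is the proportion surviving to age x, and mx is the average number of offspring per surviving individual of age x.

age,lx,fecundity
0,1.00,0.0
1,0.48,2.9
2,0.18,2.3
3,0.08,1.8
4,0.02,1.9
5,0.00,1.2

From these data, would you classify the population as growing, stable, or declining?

growing

R0 = Σ lx·mx = 0 + 1.392 + 0.414 + 0.144 + 0.038 + 0 = 1.988
R0 > 1, so the population is growing.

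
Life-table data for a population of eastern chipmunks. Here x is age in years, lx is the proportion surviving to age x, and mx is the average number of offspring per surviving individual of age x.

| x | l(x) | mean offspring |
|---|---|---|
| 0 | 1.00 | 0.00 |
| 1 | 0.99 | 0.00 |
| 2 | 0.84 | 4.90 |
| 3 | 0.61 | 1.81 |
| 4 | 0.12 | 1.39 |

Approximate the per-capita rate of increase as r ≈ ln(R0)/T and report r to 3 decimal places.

0.743

R0 = Σ lx·mx = 0 + 0 + 4.116 + 1.1041 + 0.1668 = 5.3869
Σ x·lx·mx = 12.2115; T = 12.2115/5.3869 = 2.26689…
r ≈ ln(R0)/T = ln(5.3869)/2.26689… = 0.74286… → 0.743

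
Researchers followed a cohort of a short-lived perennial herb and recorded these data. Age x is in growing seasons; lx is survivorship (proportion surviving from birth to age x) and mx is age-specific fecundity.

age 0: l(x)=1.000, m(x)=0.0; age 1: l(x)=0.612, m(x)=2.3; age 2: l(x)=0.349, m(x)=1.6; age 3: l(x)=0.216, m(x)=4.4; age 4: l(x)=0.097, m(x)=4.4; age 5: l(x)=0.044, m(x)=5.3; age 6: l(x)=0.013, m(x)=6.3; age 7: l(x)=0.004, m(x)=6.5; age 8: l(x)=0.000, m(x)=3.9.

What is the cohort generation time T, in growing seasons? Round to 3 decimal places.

2.422

lx·mx: 0, 1.4076, 0.5584, 0.9504, 0.4268, 0.2332, 0.0819, 0.026, 0 → R0 = 3.6843
x·lx·mx: 0, 1.4076, 1.1168, 2.8512, 1.7072, 1.166, 0.4914, 0.182, 0 → Σ = 8.9222
T = 8.9222 / 3.6843 = 2.421681… → 2.422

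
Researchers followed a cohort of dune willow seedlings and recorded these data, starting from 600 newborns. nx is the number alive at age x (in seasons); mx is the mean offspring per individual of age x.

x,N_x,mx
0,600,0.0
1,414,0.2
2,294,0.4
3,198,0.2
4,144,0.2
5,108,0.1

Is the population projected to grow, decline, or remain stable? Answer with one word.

lx = nx/n0 = nx/600: 1, 0.69, 0.49, 0.33, 0.24, 0.18
R0 = Σ lx·mx = 0 + 0.138 + 0.196 + 0.066 + 0.048 + 0.018 = 0.466
R0 < 1, so the population is declining.

declining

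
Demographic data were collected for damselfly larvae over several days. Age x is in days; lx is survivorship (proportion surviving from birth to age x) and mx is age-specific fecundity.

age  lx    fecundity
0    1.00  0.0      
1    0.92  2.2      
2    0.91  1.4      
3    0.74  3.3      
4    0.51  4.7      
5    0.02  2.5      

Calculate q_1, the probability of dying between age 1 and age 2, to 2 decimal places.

0.01

q_1 = (l_1 − l_2) / l_1 = (0.92 − 0.91) / 0.92
     = 0.01 / 0.92 = 0.01087… → 0.01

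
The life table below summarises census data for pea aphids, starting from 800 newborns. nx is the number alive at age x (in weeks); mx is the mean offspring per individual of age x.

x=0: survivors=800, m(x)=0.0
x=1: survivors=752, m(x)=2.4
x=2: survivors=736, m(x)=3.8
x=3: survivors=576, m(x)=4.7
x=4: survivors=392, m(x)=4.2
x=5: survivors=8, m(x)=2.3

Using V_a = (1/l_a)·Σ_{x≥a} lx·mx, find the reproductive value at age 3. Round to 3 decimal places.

lx = nx/n0 = nx/800: 1, 0.94, 0.92, 0.72, 0.49, 0.01
lx·mx for x ≥ 3: 3.384, 2.058, 0.023 → sum = 5.465
V_3 = 5.465 / l_3 = 5.465 / 0.72 = 7.590278… → 7.590

7.590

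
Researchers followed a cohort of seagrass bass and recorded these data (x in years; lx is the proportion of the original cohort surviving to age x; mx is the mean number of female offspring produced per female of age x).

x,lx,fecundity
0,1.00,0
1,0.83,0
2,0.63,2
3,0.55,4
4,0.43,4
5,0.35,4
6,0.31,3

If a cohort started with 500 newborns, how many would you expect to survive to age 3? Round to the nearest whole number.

Expected survivors = N0 · l_3 = 500 × 0.55 = 275 → 275

275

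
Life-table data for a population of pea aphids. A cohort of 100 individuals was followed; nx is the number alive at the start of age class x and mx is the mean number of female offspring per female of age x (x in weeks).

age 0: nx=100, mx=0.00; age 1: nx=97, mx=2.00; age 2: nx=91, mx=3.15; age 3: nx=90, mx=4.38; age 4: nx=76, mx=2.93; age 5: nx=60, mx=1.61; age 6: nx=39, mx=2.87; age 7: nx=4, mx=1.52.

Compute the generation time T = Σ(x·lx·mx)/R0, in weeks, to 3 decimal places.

lx = nx/n0 = nx/100: 1, 0.97, 0.91, 0.9, 0.76, 0.6, 0.39, 0.04
lx·mx: 0, 1.94, 2.8665, 3.942, 2.2268, 0.966, 1.1193, 0.0608 → R0 = 13.1214
x·lx·mx: 0, 1.94, 5.733, 11.826, 8.9072, 4.83, 6.7158, 0.4256 → Σ = 40.3776
T = 40.3776 / 13.1214 = 3.077233… → 3.077

3.077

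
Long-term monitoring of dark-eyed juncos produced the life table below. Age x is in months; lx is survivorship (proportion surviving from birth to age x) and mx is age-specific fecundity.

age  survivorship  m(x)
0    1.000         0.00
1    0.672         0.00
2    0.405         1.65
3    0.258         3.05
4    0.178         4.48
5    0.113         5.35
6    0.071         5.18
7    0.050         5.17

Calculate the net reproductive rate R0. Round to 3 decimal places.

3.483

lx·mx by age: 0, 0, 0.66825, 0.7869, 0.79744, 0.60455, 0.36778, 0.2585
R0 = Σ lx·mx = 3.48342 → 3.483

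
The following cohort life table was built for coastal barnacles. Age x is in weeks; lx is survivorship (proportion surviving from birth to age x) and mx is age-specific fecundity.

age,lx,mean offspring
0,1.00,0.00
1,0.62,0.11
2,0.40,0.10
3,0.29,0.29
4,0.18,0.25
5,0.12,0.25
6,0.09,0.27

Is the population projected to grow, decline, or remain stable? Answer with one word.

declining

R0 = Σ lx·mx = 0 + 0.0682 + 0.04 + 0.0841 + 0.045 + 0.03 + 0.0243 = 0.2916
R0 < 1, so the population is declining.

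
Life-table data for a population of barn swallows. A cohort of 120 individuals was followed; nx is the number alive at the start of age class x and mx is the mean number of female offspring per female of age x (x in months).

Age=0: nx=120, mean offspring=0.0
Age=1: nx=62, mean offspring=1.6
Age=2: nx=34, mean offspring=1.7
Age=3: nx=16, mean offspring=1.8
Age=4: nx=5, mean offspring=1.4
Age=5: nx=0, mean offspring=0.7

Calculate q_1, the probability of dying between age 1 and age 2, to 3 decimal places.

0.452

lx = nx/n0 = nx/120: 1, 0.51667…, 0.28333…, 0.13333…, 0.04167…, 0
q_1 = (l_1 − l_2) / l_1 = (0.516667… − 0.283333…) / 0.516667…
     = 0.233333… / 0.516667… = 0.451613… → 0.452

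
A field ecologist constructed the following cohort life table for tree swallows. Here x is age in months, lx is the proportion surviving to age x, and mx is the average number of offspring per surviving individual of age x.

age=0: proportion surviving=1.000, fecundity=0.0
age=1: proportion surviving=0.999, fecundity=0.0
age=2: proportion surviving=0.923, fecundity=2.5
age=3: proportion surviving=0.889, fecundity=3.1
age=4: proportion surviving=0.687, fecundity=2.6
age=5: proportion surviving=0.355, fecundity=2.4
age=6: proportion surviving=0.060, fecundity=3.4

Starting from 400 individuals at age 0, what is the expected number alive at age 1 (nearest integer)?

400

Expected survivors = N0 · l_1 = 400 × 0.999 = 399.6 → 400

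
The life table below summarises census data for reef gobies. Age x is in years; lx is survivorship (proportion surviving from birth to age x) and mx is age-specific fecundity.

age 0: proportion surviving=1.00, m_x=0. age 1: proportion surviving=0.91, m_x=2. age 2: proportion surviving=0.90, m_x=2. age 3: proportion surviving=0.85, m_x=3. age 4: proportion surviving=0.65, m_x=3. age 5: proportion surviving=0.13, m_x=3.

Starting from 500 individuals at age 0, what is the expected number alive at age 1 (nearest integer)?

Expected survivors = N0 · l_1 = 500 × 0.91 = 455 → 455

455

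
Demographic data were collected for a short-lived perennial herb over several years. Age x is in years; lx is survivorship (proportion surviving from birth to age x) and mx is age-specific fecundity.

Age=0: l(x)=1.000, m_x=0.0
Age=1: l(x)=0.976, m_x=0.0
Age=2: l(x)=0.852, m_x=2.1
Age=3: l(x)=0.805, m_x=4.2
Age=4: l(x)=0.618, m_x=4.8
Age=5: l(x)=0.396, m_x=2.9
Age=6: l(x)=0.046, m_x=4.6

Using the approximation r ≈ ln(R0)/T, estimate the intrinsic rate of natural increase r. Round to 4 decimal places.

R0 = Σ lx·mx = 0 + 0 + 1.7892 + 3.381 + 2.9664 + 1.1484 + 0.2116 = 9.4966
Σ x·lx·mx = 32.5986; T = 32.5986/9.4966 = 3.43266…
r ≈ ln(R0)/T = ln(9.4966)/3.43266… = 0.65574… → 0.6557

0.6557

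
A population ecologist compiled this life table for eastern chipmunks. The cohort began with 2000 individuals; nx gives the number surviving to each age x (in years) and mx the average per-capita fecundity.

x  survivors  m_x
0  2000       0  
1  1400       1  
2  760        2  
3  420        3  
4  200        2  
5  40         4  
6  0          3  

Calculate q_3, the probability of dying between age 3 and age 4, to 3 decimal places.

0.524

lx = nx/n0 = nx/2000: 1, 0.7, 0.38, 0.21, 0.1, 0.02, 0
q_3 = (l_3 − l_4) / l_3 = (0.21 − 0.1) / 0.21
     = 0.11 / 0.21 = 0.52381… → 0.524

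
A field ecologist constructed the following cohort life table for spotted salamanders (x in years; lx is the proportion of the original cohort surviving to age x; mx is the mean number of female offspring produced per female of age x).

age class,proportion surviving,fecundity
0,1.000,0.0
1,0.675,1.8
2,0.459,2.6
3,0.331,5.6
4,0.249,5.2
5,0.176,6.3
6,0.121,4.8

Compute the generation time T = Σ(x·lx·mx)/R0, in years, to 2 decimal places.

3.23

lx·mx: 0, 1.215, 1.1934, 1.8536, 1.2948, 1.1088, 0.5808 → R0 = 7.2464
x·lx·mx: 0, 1.215, 2.3868, 5.5608, 5.1792, 5.544, 3.4848 → Σ = 23.3706
T = 23.3706 / 7.2464 = 3.225132… → 3.23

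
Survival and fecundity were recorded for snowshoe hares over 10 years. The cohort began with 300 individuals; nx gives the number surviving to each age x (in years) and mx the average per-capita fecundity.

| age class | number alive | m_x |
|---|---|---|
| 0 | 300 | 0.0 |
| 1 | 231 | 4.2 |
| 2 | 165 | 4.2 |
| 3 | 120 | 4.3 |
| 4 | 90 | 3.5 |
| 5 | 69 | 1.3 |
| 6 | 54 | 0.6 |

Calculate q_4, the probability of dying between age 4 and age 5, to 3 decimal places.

0.233

lx = nx/n0 = nx/300: 1, 0.77, 0.55, 0.4, 0.3, 0.23, 0.18
q_4 = (l_4 − l_5) / l_4 = (0.3 − 0.23) / 0.3
     = 0.07 / 0.3 = 0.233333… → 0.233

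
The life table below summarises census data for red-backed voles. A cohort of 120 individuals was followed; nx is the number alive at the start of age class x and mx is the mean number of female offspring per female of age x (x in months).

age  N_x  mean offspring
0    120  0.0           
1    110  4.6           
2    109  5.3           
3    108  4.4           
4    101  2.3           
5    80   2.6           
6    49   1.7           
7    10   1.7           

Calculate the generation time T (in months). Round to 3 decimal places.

lx = nx/n0 = nx/120: 1, 0.91667…, 0.90833…, 0.9, 0.84167…, 0.66667…, 0.40833…, 0.08333…
lx·mx: 0, 4.216667…, 4.814167…, 3.96, 1.935833…, 1.733333…, 0.694167…, 0.141667… → R0 = 17.495833…
x·lx·mx: 0, 4.216667…, 9.628333…, 11.88, 7.743333…, 8.666667…, 4.165…, 0.991667… → Σ = 47.291667…
T = 47.291667… / 17.495833… = 2.703025… → 2.703

2.703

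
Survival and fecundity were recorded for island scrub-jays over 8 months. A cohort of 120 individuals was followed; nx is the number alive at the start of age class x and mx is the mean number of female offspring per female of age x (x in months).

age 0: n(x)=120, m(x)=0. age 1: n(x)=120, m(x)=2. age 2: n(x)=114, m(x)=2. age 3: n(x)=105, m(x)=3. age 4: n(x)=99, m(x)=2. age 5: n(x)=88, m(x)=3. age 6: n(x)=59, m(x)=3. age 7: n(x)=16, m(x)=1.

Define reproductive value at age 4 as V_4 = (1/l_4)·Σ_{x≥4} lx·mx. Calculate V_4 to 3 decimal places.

6.616

lx = nx/n0 = nx/120: 1, 1, 0.95, 0.875, 0.825, 0.73333…, 0.49167…, 0.13333…
lx·mx for x ≥ 4: 1.65, 2.2…, 1.475…, 0.133333… → sum = 5.458333…
V_4 = 5.458333… / l_4 = 5.458333… / 0.825 = 6.616162… → 6.616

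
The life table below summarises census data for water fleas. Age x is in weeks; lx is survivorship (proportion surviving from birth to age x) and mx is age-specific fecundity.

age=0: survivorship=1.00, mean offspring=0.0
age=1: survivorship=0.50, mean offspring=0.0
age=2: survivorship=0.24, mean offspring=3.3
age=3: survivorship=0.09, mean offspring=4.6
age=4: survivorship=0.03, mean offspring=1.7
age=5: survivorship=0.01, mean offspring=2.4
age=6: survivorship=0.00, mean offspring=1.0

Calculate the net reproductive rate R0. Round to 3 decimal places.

lx·mx by age: 0, 0, 0.792, 0.414, 0.051, 0.024, 0
R0 = Σ lx·mx = 1.281 → 1.281

1.281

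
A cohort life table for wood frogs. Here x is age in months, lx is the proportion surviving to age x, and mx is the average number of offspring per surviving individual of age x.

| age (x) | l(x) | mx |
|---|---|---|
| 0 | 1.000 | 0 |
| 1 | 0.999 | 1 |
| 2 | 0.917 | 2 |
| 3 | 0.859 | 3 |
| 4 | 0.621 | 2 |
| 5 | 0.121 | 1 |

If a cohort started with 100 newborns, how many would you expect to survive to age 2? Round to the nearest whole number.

92

Expected survivors = N0 · l_2 = 100 × 0.917 = 91.7 → 92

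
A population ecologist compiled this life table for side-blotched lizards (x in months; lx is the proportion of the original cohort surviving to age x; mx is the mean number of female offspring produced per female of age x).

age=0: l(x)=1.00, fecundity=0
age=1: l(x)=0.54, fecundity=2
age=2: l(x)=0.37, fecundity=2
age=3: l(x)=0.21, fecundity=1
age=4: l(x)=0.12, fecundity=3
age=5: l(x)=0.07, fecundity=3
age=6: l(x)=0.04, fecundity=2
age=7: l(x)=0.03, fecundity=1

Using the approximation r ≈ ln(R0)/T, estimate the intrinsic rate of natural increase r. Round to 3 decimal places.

0.424

R0 = Σ lx·mx = 0 + 1.08 + 0.74 + 0.21 + 0.36 + 0.21 + 0.08 + 0.03 = 2.71
Σ x·lx·mx = 6.37; T = 6.37/2.71 = 2.35055…
r ≈ ln(R0)/T = ln(2.71)/2.35055… = 0.42413… → 0.424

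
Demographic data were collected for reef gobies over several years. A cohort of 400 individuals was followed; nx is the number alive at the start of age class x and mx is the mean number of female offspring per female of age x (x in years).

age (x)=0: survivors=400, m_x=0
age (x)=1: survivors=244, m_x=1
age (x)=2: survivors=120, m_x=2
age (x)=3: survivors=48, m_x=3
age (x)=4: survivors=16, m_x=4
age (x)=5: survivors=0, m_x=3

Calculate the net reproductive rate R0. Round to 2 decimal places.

1.73

lx = nx/n0 = nx/400: 1, 0.61, 0.3, 0.12, 0.04, 0
lx·mx by age: 0, 0.61, 0.6, 0.36, 0.16, 0
R0 = Σ lx·mx = 1.73 → 1.73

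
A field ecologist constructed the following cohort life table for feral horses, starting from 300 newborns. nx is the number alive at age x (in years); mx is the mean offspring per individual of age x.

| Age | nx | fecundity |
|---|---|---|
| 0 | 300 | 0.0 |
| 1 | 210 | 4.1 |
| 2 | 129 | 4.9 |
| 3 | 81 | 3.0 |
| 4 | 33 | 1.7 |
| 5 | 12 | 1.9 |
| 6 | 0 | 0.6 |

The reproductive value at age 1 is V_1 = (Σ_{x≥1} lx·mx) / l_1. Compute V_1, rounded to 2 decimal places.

8.64

lx = nx/n0 = nx/300: 1, 0.7, 0.43, 0.27, 0.11, 0.04, 0
lx·mx for x ≥ 1: 2.87, 2.107, 0.81, 0.187, 0.076, 0 → sum = 6.05
V_1 = 6.05 / l_1 = 6.05 / 0.7 = 8.642857… → 8.64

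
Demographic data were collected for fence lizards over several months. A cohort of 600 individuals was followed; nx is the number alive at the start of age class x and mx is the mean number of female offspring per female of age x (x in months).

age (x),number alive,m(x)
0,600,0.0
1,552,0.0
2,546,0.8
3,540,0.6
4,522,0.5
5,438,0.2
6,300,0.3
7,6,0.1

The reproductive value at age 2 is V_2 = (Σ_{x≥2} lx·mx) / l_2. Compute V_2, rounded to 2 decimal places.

2.20

lx = nx/n0 = nx/600: 1, 0.92, 0.91, 0.9, 0.87, 0.73, 0.5, 0.01
lx·mx for x ≥ 2: 0.728, 0.54, 0.435, 0.146, 0.15, 0.001 → sum = 2
V_2 = 2 / l_2 = 2 / 0.91 = 2.197802… → 2.20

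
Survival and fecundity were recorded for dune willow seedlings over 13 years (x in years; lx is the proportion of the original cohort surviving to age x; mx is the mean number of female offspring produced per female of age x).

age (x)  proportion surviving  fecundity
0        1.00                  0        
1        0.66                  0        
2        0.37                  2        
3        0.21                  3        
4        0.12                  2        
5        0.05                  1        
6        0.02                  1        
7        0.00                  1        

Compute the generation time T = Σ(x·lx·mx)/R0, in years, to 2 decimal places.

2.80

lx·mx: 0, 0, 0.74, 0.63, 0.24, 0.05, 0.02, 0 → R0 = 1.68
x·lx·mx: 0, 0, 1.48, 1.89, 0.96, 0.25, 0.12, 0 → Σ = 4.7
T = 4.7 / 1.68 = 2.797619… → 2.80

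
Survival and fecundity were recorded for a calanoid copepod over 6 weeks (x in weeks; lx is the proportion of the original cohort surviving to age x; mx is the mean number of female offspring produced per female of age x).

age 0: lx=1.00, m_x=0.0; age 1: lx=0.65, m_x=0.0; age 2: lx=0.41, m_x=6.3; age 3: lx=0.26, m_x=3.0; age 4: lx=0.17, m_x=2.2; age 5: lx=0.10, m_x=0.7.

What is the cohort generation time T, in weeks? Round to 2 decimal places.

lx·mx: 0, 0, 2.583, 0.78, 0.374, 0.07 → R0 = 3.807
x·lx·mx: 0, 0, 5.166, 2.34, 1.496, 0.35 → Σ = 9.352
T = 9.352 / 3.807 = 2.456527… → 2.46

2.46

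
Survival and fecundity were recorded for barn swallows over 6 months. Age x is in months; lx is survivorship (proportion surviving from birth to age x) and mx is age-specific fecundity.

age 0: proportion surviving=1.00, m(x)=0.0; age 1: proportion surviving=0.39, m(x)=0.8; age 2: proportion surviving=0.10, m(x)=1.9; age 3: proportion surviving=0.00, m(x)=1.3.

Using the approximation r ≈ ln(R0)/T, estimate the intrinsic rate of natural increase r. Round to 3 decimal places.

-0.500

R0 = Σ lx·mx = 0 + 0.312 + 0.19 + 0 = 0.502
Σ x·lx·mx = 0.692; T = 0.692/0.502 = 1.37849…
r ≈ ln(R0)/T = ln(0.502)/1.37849… = -0.49994… → -0.500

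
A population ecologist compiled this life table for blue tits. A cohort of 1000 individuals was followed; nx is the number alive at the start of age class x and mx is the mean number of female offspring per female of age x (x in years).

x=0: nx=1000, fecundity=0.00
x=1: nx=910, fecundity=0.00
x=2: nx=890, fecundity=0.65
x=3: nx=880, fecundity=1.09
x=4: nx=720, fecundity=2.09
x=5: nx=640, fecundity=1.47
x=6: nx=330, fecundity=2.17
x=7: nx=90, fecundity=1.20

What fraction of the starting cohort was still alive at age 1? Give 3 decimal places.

0.910

l_1 = n_1/n_0 = 910/1000 = 0.91 → 0.910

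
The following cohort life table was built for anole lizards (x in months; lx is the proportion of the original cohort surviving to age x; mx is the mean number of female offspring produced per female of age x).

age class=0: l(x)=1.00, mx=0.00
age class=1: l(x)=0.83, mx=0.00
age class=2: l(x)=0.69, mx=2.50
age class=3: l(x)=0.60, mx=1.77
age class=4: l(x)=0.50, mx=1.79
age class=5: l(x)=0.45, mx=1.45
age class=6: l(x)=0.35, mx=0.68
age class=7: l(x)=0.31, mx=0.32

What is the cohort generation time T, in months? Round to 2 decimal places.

3.34

lx·mx: 0, 0, 1.725, 1.062, 0.895, 0.6525, 0.238, 0.0992 → R0 = 4.6717
x·lx·mx: 0, 0, 3.45, 3.186, 3.58, 3.2625, 1.428, 0.6944 → Σ = 15.6009
T = 15.6009 / 4.6717 = 3.339448… → 3.34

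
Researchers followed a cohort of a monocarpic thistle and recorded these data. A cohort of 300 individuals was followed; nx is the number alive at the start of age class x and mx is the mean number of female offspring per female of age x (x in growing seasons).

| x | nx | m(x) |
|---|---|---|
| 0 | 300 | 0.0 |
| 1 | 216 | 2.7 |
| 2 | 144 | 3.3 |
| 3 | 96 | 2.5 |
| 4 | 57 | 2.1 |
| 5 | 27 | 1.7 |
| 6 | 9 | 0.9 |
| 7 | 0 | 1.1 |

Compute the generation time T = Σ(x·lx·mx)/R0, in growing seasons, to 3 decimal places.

2.045

lx = nx/n0 = nx/300: 1, 0.72, 0.48, 0.32, 0.19, 0.09, 0.03, 0
lx·mx: 0, 1.944, 1.584, 0.8, 0.399, 0.153, 0.027, 0 → R0 = 4.907
x·lx·mx: 0, 1.944, 3.168, 2.4, 1.596, 0.765, 0.162, 0 → Σ = 10.035
T = 10.035 / 4.907 = 2.045038… → 2.045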